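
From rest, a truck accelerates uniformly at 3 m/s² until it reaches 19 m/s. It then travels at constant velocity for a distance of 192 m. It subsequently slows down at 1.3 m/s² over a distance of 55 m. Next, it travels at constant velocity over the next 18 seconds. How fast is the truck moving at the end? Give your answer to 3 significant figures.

Phase 1 (accelerating): v₀ = 0 m/s, a = 3 m/s².
v = v₀ + at → t = (19 − 0) / 3 = 6.33 s
v² = v₀² + 2aΔx → Δx = (19² − 0²)/(2·3) = 60.2 m

Phase 2 (constant speed): v₀ = 19.0 m/s, a = 0 m/s².
Constant speed: t = d/v = 192/19.0 = 10.1 s

Phase 3 (decelerating): v₀ = 19.0 m/s, a = -1.3 m/s².
v² = v₀² + 2aΔx = 19.0² + 2·-1.3·55 = 218 → v = 14.8 m/s
t = (v − v₀)/a = (14.8 − 19.0)/-1.3 = 3.26 s

Phase 4 (constant speed): v₀ = 14.8 m/s, a = 0 m/s².
v = v₀ + at = 14.8 + (0)(18) = 14.8 m/s
Δx = v₀t + ½at² = 14.8·18 + 0.5·0·18² = 266 m
Final speed = 14.8 m/s

14.8 m/s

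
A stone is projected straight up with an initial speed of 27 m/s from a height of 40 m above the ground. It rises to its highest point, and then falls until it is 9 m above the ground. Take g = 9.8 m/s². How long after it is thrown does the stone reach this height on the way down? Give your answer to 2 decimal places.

6.49 s

Phase 1 (rising): v₀ = 27.0 m/s, a = -9.8 m/s².
v = v₀ + at → t = (0 − 27.0) / -9.8 = 2.76 s
v² = v₀² + 2aΔx → Δx = (0² − 27.0²)/(2·-9.8) = 37.2 m

Phase 2 (falling): v₀ = 0 m/s, a = -9.8 m/s².
Falls 68.2 m from rest: t = √(2·68.2/9.8) = 3.73 s; v = g·t = 36.6 m/s.
Total time = 2.76 + 3.73 = 6.49 s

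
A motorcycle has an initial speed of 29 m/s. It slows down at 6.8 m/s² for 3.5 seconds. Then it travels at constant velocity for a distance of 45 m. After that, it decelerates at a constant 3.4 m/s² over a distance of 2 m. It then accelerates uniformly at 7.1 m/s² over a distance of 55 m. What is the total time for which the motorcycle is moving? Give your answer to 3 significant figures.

Phase 1 (decelerating): v₀ = 29.0 m/s, a = -6.8 m/s².
v = v₀ + at = 29.0 + (-6.8)(3.5) = 5.20 m/s
Δx = v₀t + ½at² = 29.0·3.5 + 0.5·-6.8·3.5² = 59.9 m

Phase 2 (constant speed): v₀ = 5.20 m/s, a = 0 m/s².
Constant speed: t = d/v = 45/5.20 = 8.65 s

Phase 3 (decelerating): v₀ = 5.20 m/s, a = -3.4 m/s².
v² = v₀² + 2aΔx = 5.20² + 2·-3.4·2 = 13.4 → v = 3.67 m/s
t = (v − v₀)/a = (3.67 − 5.20)/-3.4 = 0.451 s

Phase 4 (accelerating): v₀ = 3.67 m/s, a = 7.1 m/s².
v² = v₀² + 2aΔx = 3.67² + 2·7.1·55 = 794 → v = 28.2 m/s
t = (v − v₀)/a = (28.2 − 3.67)/7.1 = 3.45 s
Total time = 3.50 + 8.65 + 0.451 + 3.45 = 16.1 s

16.1 s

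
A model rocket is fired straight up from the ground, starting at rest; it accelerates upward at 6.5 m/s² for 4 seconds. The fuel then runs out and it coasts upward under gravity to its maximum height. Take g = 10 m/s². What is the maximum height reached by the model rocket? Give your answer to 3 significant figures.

Phase 1 (powered ascent): v₀ = 0 m/s, a = 6.5 m/s².
v = v₀ + at = 0 + (6.5)(4) = 26.0 m/s
Δx = v₀t + ½at² = 0·4 + 0.5·6.5·4² = 52.0 m

Phase 2 (coasting upward): v₀ = 26.0 m/s, a = -10 m/s².
v = v₀ + at → t = (0 − 26.0) / -10 = 2.60 s
v² = v₀² + 2aΔx → Δx = (0² − 26.0²)/(2·-10) = 33.8 m
Maximum height = 52.0 + 33.8 = 85.8 m

85.8 m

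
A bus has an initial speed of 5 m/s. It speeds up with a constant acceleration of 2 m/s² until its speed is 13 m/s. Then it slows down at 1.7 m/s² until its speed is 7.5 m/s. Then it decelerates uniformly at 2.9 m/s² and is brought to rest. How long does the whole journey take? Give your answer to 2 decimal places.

Phase 1 (accelerating): v₀ = 5.00 m/s, a = 2 m/s².
v = v₀ + at → t = (13 − 5.00) / 2 = 4.00 s
v² = v₀² + 2aΔx → Δx = (13² − 5.00²)/(2·2) = 36.0 m

Phase 2 (decelerating): v₀ = 13.0 m/s, a = -1.7 m/s².
v = v₀ + at → t = (7.5 − 13.0) / -1.7 = 3.24 s
v² = v₀² + 2aΔx → Δx = (7.5² − 13.0²)/(2·-1.7) = 33.2 m

Phase 3 (decelerating): v₀ = 7.50 m/s, a = -2.9 m/s².
v = v₀ + at → t = (0 − 7.50) / -2.9 = 2.59 s
v² = v₀² + 2aΔx → Δx = (0² − 7.50²)/(2·-2.9) = 9.70 m
Total time = 4.00 + 3.24 + 2.59 = 9.82 s

9.82 s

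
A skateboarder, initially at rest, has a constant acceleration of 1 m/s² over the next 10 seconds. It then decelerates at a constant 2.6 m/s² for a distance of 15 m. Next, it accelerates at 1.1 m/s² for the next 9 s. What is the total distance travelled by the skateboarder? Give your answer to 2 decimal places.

151.76 m

Phase 1 (accelerating): v₀ = 0 m/s, a = 1 m/s².
v = v₀ + at = 0 + (1)(10) = 10.0 m/s
Δx = v₀t + ½at² = 0·10 + 0.5·1·10² = 50.0 m

Phase 2 (decelerating): v₀ = 10.0 m/s, a = -2.6 m/s².
v² = v₀² + 2aΔx = 10.0² + 2·-2.6·15 = 22.0 → v = 4.69 m/s
t = (v − v₀)/a = (4.69 − 10.0)/-2.6 = 2.04 s

Phase 3 (accelerating): v₀ = 4.69 m/s, a = 1.1 m/s².
v = v₀ + at = 4.69 + (1.1)(9) = 14.6 m/s
Δx = v₀t + ½at² = 4.69·9 + 0.5·1.1·9² = 86.8 m
Total distance = 50.0 + 15.0 + 86.8 = 152 m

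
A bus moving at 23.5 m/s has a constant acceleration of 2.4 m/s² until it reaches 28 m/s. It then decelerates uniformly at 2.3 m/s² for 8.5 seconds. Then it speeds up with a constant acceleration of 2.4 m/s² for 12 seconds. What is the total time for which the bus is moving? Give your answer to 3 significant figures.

Phase 1 (accelerating): v₀ = 23.5 m/s, a = 2.4 m/s².
v = v₀ + at → t = (28 − 23.5) / 2.4 = 1.88 s
v² = v₀² + 2aΔx → Δx = (28² − 23.5²)/(2·2.4) = 48.3 m

Phase 2 (decelerating): v₀ = 28.0 m/s, a = -2.3 m/s².
v = v₀ + at = 28.0 + (-2.3)(8.5) = 8.45 m/s
Δx = v₀t + ½at² = 28.0·8.5 + 0.5·-2.3·8.5² = 155 m

Phase 3 (accelerating): v₀ = 8.45 m/s, a = 2.4 m/s².
v = v₀ + at = 8.45 + (2.4)(12) = 37.2 m/s
Δx = v₀t + ½at² = 8.45·12 + 0.5·2.4·12² = 274 m
Total time = 1.88 + 8.50 + 12.0 = 22.4 s

22.4 s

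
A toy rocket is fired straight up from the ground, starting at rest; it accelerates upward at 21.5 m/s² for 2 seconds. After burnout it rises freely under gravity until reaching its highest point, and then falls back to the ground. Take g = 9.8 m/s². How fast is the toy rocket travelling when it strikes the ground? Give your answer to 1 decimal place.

Phase 1 (powered ascent): v₀ = 0 m/s, a = 21.5 m/s².
v = v₀ + at = 0 + (21.5)(2) = 43.0 m/s
Δx = v₀t + ½at² = 0·2 + 0.5·21.5·2² = 43.0 m

Phase 2 (coasting upward): v₀ = 43.0 m/s, a = -9.8 m/s².
v = v₀ + at → t = (0 − 43.0) / -9.8 = 4.39 s
v² = v₀² + 2aΔx → Δx = (0² − 43.0²)/(2·-9.8) = 94.3 m

Phase 3 (free fall): v₀ = 0 m/s, a = -9.8 m/s².
Falls 137 m from rest: t = √(2·137/9.8) = 5.29 s; v = g·t = 51.9 m/s.
Impact speed = 51.9 m/s

51.9 m/s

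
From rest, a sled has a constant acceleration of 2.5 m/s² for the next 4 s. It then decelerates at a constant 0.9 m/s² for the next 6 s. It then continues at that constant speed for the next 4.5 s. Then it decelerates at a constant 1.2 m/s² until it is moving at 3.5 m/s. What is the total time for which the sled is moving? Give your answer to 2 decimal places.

15.42 s

Phase 1 (accelerating): v₀ = 0 m/s, a = 2.5 m/s².
v = v₀ + at = 0 + (2.5)(4) = 10.0 m/s
Δx = v₀t + ½at² = 0·4 + 0.5·2.5·4² = 20.0 m

Phase 2 (decelerating): v₀ = 10.0 m/s, a = -0.9 m/s².
v = v₀ + at = 10.0 + (-0.9)(6) = 4.60 m/s
Δx = v₀t + ½at² = 10.0·6 + 0.5·-0.9·6² = 43.8 m

Phase 3 (constant speed): v₀ = 4.60 m/s, a = 0 m/s².
v = v₀ + at = 4.60 + (0)(4.5) = 4.60 m/s
Δx = v₀t + ½at² = 4.60·4.5 + 0.5·0·4.5² = 20.7 m

Phase 4 (decelerating): v₀ = 4.60 m/s, a = -1.2 m/s².
v = v₀ + at → t = (3.5 − 4.60) / -1.2 = 0.917 s
v² = v₀² + 2aΔx → Δx = (3.5² − 4.60²)/(2·-1.2) = 3.71 m
Total time = 4.00 + 6.00 + 4.50 + 0.917 = 15.4 s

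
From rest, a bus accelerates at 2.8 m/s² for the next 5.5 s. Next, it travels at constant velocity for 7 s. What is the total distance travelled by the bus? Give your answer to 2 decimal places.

150.15 m

Phase 1 (accelerating): v₀ = 0 m/s, a = 2.8 m/s².
v = v₀ + at = 0 + (2.8)(5.5) = 15.4 m/s
Δx = v₀t + ½at² = 0·5.5 + 0.5·2.8·5.5² = 42.3 m

Phase 2 (constant speed): v₀ = 15.4 m/s, a = 0 m/s².
v = v₀ + at = 15.4 + (0)(7) = 15.4 m/s
Δx = v₀t + ½at² = 15.4·7 + 0.5·0·7² = 108 m
Total distance = 42.3 + 108 = 150 m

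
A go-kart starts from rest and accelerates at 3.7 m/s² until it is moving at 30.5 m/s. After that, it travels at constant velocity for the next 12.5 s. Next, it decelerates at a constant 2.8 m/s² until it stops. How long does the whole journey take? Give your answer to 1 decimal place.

31.6 s

Phase 1 (accelerating): v₀ = 0 m/s, a = 3.7 m/s².
v = v₀ + at → t = (30.5 − 0) / 3.7 = 8.24 s
v² = v₀² + 2aΔx → Δx = (30.5² − 0²)/(2·3.7) = 126 m

Phase 2 (constant speed): v₀ = 30.5 m/s, a = 0 m/s².
v = v₀ + at = 30.5 + (0)(12.5) = 30.5 m/s
Δx = v₀t + ½at² = 30.5·12.5 + 0.5·0·12.5² = 381 m

Phase 3 (decelerating): v₀ = 30.5 m/s, a = -2.8 m/s².
v = v₀ + at → t = (0 − 30.5) / -2.8 = 10.9 s
v² = v₀² + 2aΔx → Δx = (0² − 30.5²)/(2·-2.8) = 166 m
Total time = 8.24 + 12.5 + 10.9 = 31.6 s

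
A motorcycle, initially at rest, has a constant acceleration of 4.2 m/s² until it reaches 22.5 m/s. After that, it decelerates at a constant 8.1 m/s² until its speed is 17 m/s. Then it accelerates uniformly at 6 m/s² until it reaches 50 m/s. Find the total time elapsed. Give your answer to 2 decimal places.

Phase 1 (accelerating): v₀ = 0 m/s, a = 4.2 m/s².
v = v₀ + at → t = (22.5 − 0) / 4.2 = 5.36 s
v² = v₀² + 2aΔx → Δx = (22.5² − 0²)/(2·4.2) = 60.3 m

Phase 2 (decelerating): v₀ = 22.5 m/s, a = -8.1 m/s².
v = v₀ + at → t = (17 − 22.5) / -8.1 = 0.679 s
v² = v₀² + 2aΔx → Δx = (17² − 22.5²)/(2·-8.1) = 13.4 m

Phase 3 (accelerating): v₀ = 17.0 m/s, a = 6 m/s².
v = v₀ + at → t = (50 − 17.0) / 6 = 5.50 s
v² = v₀² + 2aΔx → Δx = (50² − 17.0²)/(2·6) = 184 m
Total time = 5.36 + 0.679 + 5.50 = 11.5 s

11.54 s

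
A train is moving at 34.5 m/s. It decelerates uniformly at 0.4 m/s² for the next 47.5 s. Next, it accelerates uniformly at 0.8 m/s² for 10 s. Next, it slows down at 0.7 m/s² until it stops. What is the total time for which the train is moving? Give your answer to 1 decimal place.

Phase 1 (decelerating): v₀ = 34.5 m/s, a = -0.4 m/s².
v = v₀ + at = 34.5 + (-0.4)(47.5) = 15.5 m/s
Δx = v₀t + ½at² = 34.5·47.5 + 0.5·-0.4·47.5² = 1190 m

Phase 2 (accelerating): v₀ = 15.5 m/s, a = 0.8 m/s².
v = v₀ + at = 15.5 + (0.8)(10) = 23.5 m/s
Δx = v₀t + ½at² = 15.5·10 + 0.5·0.8·10² = 195 m

Phase 3 (decelerating): v₀ = 23.5 m/s, a = -0.7 m/s².
v = v₀ + at → t = (0 − 23.5) / -0.7 = 33.6 s
v² = v₀² + 2aΔx → Δx = (0² − 23.5²)/(2·-0.7) = 394 m
Total time = 47.5 + 10.0 + 33.6 = 91.1 s

91.1 s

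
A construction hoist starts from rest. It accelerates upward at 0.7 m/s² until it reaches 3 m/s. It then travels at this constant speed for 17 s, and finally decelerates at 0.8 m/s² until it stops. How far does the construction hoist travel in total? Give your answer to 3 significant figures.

63.1 m

Phase 1 (accelerating): v₀ = 0 m/s, a = 0.7 m/s².
v = v₀ + at → t = (3 − 0) / 0.7 = 4.29 s
v² = v₀² + 2aΔx → Δx = (3² − 0²)/(2·0.7) = 6.43 m

Phase 2 (constant speed): v₀ = 3.00 m/s, a = 0 m/s².
v = v₀ + at = 3.00 + (0)(17) = 3.00 m/s
Δx = v₀t + ½at² = 3.00·17 + 0.5·0·17² = 51.0 m

Phase 3 (decelerating): v₀ = 3.00 m/s, a = -0.8 m/s².
v = v₀ + at → t = (0 − 3.00) / -0.8 = 3.75 s
v² = v₀² + 2aΔx → Δx = (0² − 3.00²)/(2·-0.8) = 5.62 m
Total distance = 6.43 + 51.0 + 5.62 = 63.1 m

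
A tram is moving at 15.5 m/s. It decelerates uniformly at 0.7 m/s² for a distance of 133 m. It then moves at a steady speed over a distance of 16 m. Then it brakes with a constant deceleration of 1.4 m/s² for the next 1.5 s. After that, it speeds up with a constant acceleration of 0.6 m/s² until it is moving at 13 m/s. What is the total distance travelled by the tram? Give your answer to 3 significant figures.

Phase 1 (decelerating): v₀ = 15.5 m/s, a = -0.7 m/s².
v² = v₀² + 2aΔx = 15.5² + 2·-0.7·133 = 54.1 → v = 7.35 m/s
t = (v − v₀)/a = (7.35 − 15.5)/-0.7 = 11.6 s

Phase 2 (constant speed): v₀ = 7.35 m/s, a = 0 m/s².
Constant speed: t = d/v = 16/7.35 = 2.18 s

Phase 3 (decelerating): v₀ = 7.35 m/s, a = -1.4 m/s².
v = v₀ + at = 7.35 + (-1.4)(1.5) = 5.25 m/s
Δx = v₀t + ½at² = 7.35·1.5 + 0.5·-1.4·1.5² = 9.45 m

Phase 4 (accelerating): v₀ = 5.25 m/s, a = 0.6 m/s².
v = v₀ + at → t = (13 − 5.25) / 0.6 = 12.9 s
v² = v₀² + 2aΔx → Δx = (13² − 5.25²)/(2·0.6) = 118 m
Total distance = 133 + 16.0 + 9.45 + 118 = 276 m

276 m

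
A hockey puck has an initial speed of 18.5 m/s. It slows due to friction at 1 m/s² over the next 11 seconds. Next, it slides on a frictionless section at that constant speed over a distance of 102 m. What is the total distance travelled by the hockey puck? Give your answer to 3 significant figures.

245 m

Phase 1 (decelerating): v₀ = 18.5 m/s, a = -1 m/s².
v = v₀ + at = 18.5 + (-1)(11) = 7.50 m/s
Δx = v₀t + ½at² = 18.5·11 + 0.5·-1·11² = 143 m

Phase 2 (constant speed): v₀ = 7.50 m/s, a = 0 m/s².
Constant speed: t = d/v = 102/7.50 = 13.6 s
Total distance = 143 + 102 = 245 m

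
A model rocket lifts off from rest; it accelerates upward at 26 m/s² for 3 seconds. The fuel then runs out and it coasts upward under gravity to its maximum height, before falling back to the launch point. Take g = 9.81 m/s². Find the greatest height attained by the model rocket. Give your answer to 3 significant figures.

427 m

Phase 1 (powered ascent): v₀ = 0 m/s, a = 26 m/s².
v = v₀ + at = 0 + (26)(3) = 78.0 m/s
Δx = v₀t + ½at² = 0·3 + 0.5·26·3² = 117 m

Phase 2 (coasting upward): v₀ = 78.0 m/s, a = -9.81 m/s².
v = v₀ + at → t = (0 − 78.0) / -9.81 = 7.95 s
v² = v₀² + 2aΔx → Δx = (0² − 78.0²)/(2·-9.81) = 310 m
Maximum height = 117 + 310 = 427 m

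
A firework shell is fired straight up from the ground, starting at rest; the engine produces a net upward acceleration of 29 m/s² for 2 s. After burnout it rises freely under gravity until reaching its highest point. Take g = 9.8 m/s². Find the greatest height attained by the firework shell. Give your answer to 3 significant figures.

230 m

Phase 1 (powered ascent): v₀ = 0 m/s, a = 29 m/s².
v = v₀ + at = 0 + (29)(2) = 58.0 m/s
Δx = v₀t + ½at² = 0·2 + 0.5·29·2² = 58.0 m

Phase 2 (coasting upward): v₀ = 58.0 m/s, a = -9.8 m/s².
v = v₀ + at → t = (0 − 58.0) / -9.8 = 5.92 s
v² = v₀² + 2aΔx → Δx = (0² − 58.0²)/(2·-9.8) = 172 m
Maximum height = 58.0 + 172 = 230 m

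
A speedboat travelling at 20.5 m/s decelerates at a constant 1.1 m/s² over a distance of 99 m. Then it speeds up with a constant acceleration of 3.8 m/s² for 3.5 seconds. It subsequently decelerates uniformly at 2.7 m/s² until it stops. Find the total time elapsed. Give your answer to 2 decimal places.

19.40 s

Phase 1 (decelerating): v₀ = 20.5 m/s, a = -1.1 m/s².
v² = v₀² + 2aΔx = 20.5² + 2·-1.1·99 = 202 → v = 14.2 m/s
t = (v − v₀)/a = (14.2 − 20.5)/-1.1 = 5.70 s

Phase 2 (accelerating): v₀ = 14.2 m/s, a = 3.8 m/s².
v = v₀ + at = 14.2 + (3.8)(3.5) = 27.5 m/s
Δx = v₀t + ½at² = 14.2·3.5 + 0.5·3.8·3.5² = 73.1 m

Phase 3 (decelerating): v₀ = 27.5 m/s, a = -2.7 m/s².
v = v₀ + at → t = (0 − 27.5) / -2.7 = 10.2 s
v² = v₀² + 2aΔx → Δx = (0² − 27.5²)/(2·-2.7) = 140 m
Total time = 5.70 + 3.50 + 10.2 = 19.4 s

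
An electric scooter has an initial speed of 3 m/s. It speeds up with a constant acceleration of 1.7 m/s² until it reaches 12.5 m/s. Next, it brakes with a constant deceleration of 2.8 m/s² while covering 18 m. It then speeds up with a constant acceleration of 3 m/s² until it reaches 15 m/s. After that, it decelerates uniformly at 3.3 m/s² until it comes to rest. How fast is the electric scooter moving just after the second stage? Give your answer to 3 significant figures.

Phase 1 (accelerating): v₀ = 3.00 m/s, a = 1.7 m/s².
v = v₀ + at → t = (12.5 − 3.00) / 1.7 = 5.59 s
v² = v₀² + 2aΔx → Δx = (12.5² − 3.00²)/(2·1.7) = 43.3 m

Phase 2 (decelerating): v₀ = 12.5 m/s, a = -2.8 m/s².
v² = v₀² + 2aΔx = 12.5² + 2·-2.8·18 = 55.5 → v = 7.45 m/s
t = (v − v₀)/a = (7.45 − 12.5)/-2.8 = 1.80 s
Speed at end of phase 2 = 7.45 m/s

7.45 m/s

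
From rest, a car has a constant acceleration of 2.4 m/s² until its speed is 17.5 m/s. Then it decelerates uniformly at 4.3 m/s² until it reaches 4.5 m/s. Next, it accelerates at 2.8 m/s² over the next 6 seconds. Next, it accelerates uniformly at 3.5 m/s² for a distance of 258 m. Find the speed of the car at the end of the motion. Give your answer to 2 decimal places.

Phase 1 (accelerating): v₀ = 0 m/s, a = 2.4 m/s².
v = v₀ + at → t = (17.5 − 0) / 2.4 = 7.29 s
v² = v₀² + 2aΔx → Δx = (17.5² − 0²)/(2·2.4) = 63.8 m

Phase 2 (decelerating): v₀ = 17.5 m/s, a = -4.3 m/s².
v = v₀ + at → t = (4.5 − 17.5) / -4.3 = 3.02 s
v² = v₀² + 2aΔx → Δx = (4.5² − 17.5²)/(2·-4.3) = 33.3 m

Phase 3 (accelerating): v₀ = 4.50 m/s, a = 2.8 m/s².
v = v₀ + at = 4.50 + (2.8)(6) = 21.3 m/s
Δx = v₀t + ½at² = 4.50·6 + 0.5·2.8·6² = 77.4 m

Phase 4 (accelerating): v₀ = 21.3 m/s, a = 3.5 m/s².
v² = v₀² + 2aΔx = 21.3² + 2·3.5·258 = 2260 → v = 47.5 m/s
t = (v − v₀)/a = (47.5 − 21.3)/3.5 = 7.50 s
Final speed = 47.5 m/s

47.54 m/s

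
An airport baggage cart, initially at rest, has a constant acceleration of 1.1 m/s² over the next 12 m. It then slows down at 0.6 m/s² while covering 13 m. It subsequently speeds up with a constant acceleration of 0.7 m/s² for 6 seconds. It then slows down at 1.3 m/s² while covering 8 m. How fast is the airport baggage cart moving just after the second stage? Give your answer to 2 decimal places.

3.29 m/s

Phase 1 (accelerating): v₀ = 0 m/s, a = 1.1 m/s².
v² = v₀² + 2aΔx = 0² + 2·1.1·12 = 26.4 → v = 5.14 m/s
t = (v − v₀)/a = (5.14 − 0)/1.1 = 4.67 s

Phase 2 (decelerating): v₀ = 5.14 m/s, a = -0.6 m/s².
v² = v₀² + 2aΔx = 5.14² + 2·-0.6·13 = 10.8 → v = 3.29 m/s
t = (v − v₀)/a = (3.29 − 5.14)/-0.6 = 3.09 s
Speed at end of phase 2 = 3.29 m/s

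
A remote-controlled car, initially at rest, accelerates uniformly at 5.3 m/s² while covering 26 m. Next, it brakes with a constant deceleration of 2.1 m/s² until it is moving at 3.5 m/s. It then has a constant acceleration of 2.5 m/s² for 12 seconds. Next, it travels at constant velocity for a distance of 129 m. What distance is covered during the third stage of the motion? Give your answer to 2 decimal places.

222.00 m

Phase 1 (accelerating): v₀ = 0 m/s, a = 5.3 m/s².
v² = v₀² + 2aΔx = 0² + 2·5.3·26 = 276 → v = 16.6 m/s
t = (v − v₀)/a = (16.6 − 0)/5.3 = 3.13 s

Phase 2 (decelerating): v₀ = 16.6 m/s, a = -2.1 m/s².
v = v₀ + at → t = (3.5 − 16.6) / -2.1 = 6.24 s
v² = v₀² + 2aΔx → Δx = (3.5² − 16.6²)/(2·-2.1) = 62.7 m

Phase 3 (accelerating): v₀ = 3.50 m/s, a = 2.5 m/s².
v = v₀ + at = 3.50 + (2.5)(12) = 33.5 m/s
Δx = v₀t + ½at² = 3.50·12 + 0.5·2.5·12² = 222 m
Distance in phase 3 = 222 m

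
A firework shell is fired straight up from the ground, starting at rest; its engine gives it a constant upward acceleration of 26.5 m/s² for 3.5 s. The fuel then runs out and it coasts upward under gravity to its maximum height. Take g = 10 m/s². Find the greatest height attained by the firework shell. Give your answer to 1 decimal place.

Phase 1 (powered ascent): v₀ = 0 m/s, a = 26.5 m/s².
v = v₀ + at = 0 + (26.5)(3.5) = 92.8 m/s
Δx = v₀t + ½at² = 0·3.5 + 0.5·26.5·3.5² = 162 m

Phase 2 (coasting upward): v₀ = 92.8 m/s, a = -10 m/s².
v = v₀ + at → t = (0 − 92.8) / -10 = 9.28 s
v² = v₀² + 2aΔx → Δx = (0² − 92.8²)/(2·-10) = 430 m
Maximum height = 162 + 430 = 592 m

592.4 m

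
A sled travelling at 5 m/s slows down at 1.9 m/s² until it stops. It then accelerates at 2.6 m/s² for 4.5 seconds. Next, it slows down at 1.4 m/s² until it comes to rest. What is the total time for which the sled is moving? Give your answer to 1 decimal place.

Phase 1 (decelerating): v₀ = 5.00 m/s, a = -1.9 m/s².
v = v₀ + at → t = (0 − 5.00) / -1.9 = 2.63 s
v² = v₀² + 2aΔx → Δx = (0² − 5.00²)/(2·-1.9) = 6.58 m

Phase 2 (accelerating): v₀ = 0 m/s, a = 2.6 m/s².
v = v₀ + at = 0 + (2.6)(4.5) = 11.7 m/s
Δx = v₀t + ½at² = 0·4.5 + 0.5·2.6·4.5² = 26.3 m

Phase 3 (decelerating): v₀ = 11.7 m/s, a = -1.4 m/s².
v = v₀ + at → t = (0 − 11.7) / -1.4 = 8.36 s
v² = v₀² + 2aΔx → Δx = (0² − 11.7²)/(2·-1.4) = 48.9 m
Total time = 2.63 + 4.50 + 8.36 = 15.5 s

15.5 s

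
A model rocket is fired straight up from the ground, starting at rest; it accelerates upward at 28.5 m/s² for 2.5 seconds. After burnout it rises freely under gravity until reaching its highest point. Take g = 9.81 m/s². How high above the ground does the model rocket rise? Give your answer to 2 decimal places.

347.81 m

Phase 1 (powered ascent): v₀ = 0 m/s, a = 28.5 m/s².
v = v₀ + at = 0 + (28.5)(2.5) = 71.2 m/s
Δx = v₀t + ½at² = 0·2.5 + 0.5·28.5·2.5² = 89.1 m

Phase 2 (coasting upward): v₀ = 71.2 m/s, a = -9.81 m/s².
v = v₀ + at → t = (0 − 71.2) / -9.81 = 7.26 s
v² = v₀² + 2aΔx → Δx = (0² − 71.2²)/(2·-9.81) = 259 m
Maximum height = 89.1 + 259 = 348 m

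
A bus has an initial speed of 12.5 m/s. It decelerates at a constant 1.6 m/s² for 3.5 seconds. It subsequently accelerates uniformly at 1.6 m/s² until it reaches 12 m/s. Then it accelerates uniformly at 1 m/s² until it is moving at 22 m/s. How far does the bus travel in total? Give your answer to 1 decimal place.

234.1 m

Phase 1 (decelerating): v₀ = 12.5 m/s, a = -1.6 m/s².
v = v₀ + at = 12.5 + (-1.6)(3.5) = 6.90 m/s
Δx = v₀t + ½at² = 12.5·3.5 + 0.5·-1.6·3.5² = 34.0 m

Phase 2 (accelerating): v₀ = 6.90 m/s, a = 1.6 m/s².
v = v₀ + at → t = (12 − 6.90) / 1.6 = 3.19 s
v² = v₀² + 2aΔx → Δx = (12² − 6.90²)/(2·1.6) = 30.1 m

Phase 3 (accelerating): v₀ = 12.0 m/s, a = 1 m/s².
v = v₀ + at → t = (22 − 12.0) / 1 = 10.0 s
v² = v₀² + 2aΔx → Δx = (22² − 12.0²)/(2·1) = 170 m
Total distance = 34.0 + 30.1 + 170 = 234 m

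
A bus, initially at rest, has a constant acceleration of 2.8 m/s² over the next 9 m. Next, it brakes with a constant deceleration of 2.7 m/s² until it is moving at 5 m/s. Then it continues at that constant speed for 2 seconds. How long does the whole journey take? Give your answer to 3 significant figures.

5.31 s

Phase 1 (accelerating): v₀ = 0 m/s, a = 2.8 m/s².
v² = v₀² + 2aΔx = 0² + 2·2.8·9 = 50.4 → v = 7.10 m/s
t = (v − v₀)/a = (7.10 − 0)/2.8 = 2.54 s

Phase 2 (decelerating): v₀ = 7.10 m/s, a = -2.7 m/s².
v = v₀ + at → t = (5 − 7.10) / -2.7 = 0.778 s
v² = v₀² + 2aΔx → Δx = (5² − 7.10²)/(2·-2.7) = 4.70 m

Phase 3 (constant speed): v₀ = 5.00 m/s, a = 0 m/s².
v = v₀ + at = 5.00 + (0)(2) = 5.00 m/s
Δx = v₀t + ½at² = 5.00·2 + 0.5·0·2² = 10.0 m
Total time = 2.54 + 0.778 + 2.00 = 5.31 s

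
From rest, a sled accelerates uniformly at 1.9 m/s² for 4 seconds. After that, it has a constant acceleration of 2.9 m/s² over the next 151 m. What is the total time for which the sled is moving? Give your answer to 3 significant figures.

11.9 s

Phase 1 (accelerating): v₀ = 0 m/s, a = 1.9 m/s².
v = v₀ + at = 0 + (1.9)(4) = 7.60 m/s
Δx = v₀t + ½at² = 0·4 + 0.5·1.9·4² = 15.2 m

Phase 2 (accelerating): v₀ = 7.60 m/s, a = 2.9 m/s².
v² = v₀² + 2aΔx = 7.60² + 2·2.9·151 = 934 → v = 30.6 m/s
t = (v − v₀)/a = (30.6 − 7.60)/2.9 = 7.92 s
Total time = 4.00 + 7.92 = 11.9 s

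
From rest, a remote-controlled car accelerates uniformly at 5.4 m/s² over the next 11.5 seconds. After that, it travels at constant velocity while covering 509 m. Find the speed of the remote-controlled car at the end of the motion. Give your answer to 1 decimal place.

62.1 m/s

Phase 1 (accelerating): v₀ = 0 m/s, a = 5.4 m/s².
v = v₀ + at = 0 + (5.4)(11.5) = 62.1 m/s
Δx = v₀t + ½at² = 0·11.5 + 0.5·5.4·11.5² = 357 m

Phase 2 (constant speed): v₀ = 62.1 m/s, a = 0 m/s².
Constant speed: t = d/v = 509/62.1 = 8.20 s
Final speed = 62.1 m/s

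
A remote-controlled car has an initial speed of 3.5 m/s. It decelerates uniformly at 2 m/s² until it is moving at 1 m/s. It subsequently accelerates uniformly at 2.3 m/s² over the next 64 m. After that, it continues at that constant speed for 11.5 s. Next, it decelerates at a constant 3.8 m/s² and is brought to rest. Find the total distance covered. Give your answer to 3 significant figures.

303 m

Phase 1 (decelerating): v₀ = 3.50 m/s, a = -2 m/s².
v = v₀ + at → t = (1 − 3.50) / -2 = 1.25 s
v² = v₀² + 2aΔx → Δx = (1² − 3.50²)/(2·-2) = 2.81 m

Phase 2 (accelerating): v₀ = 1.00 m/s, a = 2.3 m/s².
v² = v₀² + 2aΔx = 1.00² + 2·2.3·64 = 295 → v = 17.2 m/s
t = (v − v₀)/a = (17.2 − 1.00)/2.3 = 7.04 s

Phase 3 (constant speed): v₀ = 17.2 m/s, a = 0 m/s².
v = v₀ + at = 17.2 + (0)(11.5) = 17.2 m/s
Δx = v₀t + ½at² = 17.2·11.5 + 0.5·0·11.5² = 198 m

Phase 4 (decelerating): v₀ = 17.2 m/s, a = -3.8 m/s².
v = v₀ + at → t = (0 − 17.2) / -3.8 = 4.52 s
v² = v₀² + 2aΔx → Δx = (0² − 17.2²)/(2·-3.8) = 38.9 m
Total distance = 2.81 + 64.0 + 198 + 38.9 = 303 m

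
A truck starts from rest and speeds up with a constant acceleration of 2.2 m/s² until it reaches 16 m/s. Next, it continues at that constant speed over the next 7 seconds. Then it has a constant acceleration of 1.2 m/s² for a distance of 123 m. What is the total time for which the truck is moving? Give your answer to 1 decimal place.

20.5 s

Phase 1 (accelerating): v₀ = 0 m/s, a = 2.2 m/s².
v = v₀ + at → t = (16 − 0) / 2.2 = 7.27 s
v² = v₀² + 2aΔx → Δx = (16² − 0²)/(2·2.2) = 58.2 m

Phase 2 (constant speed): v₀ = 16.0 m/s, a = 0 m/s².
v = v₀ + at = 16.0 + (0)(7) = 16.0 m/s
Δx = v₀t + ½at² = 16.0·7 + 0.5·0·7² = 112 m

Phase 3 (accelerating): v₀ = 16.0 m/s, a = 1.2 m/s².
v² = v₀² + 2aΔx = 16.0² + 2·1.2·123 = 551 → v = 23.5 m/s
t = (v − v₀)/a = (23.5 − 16.0)/1.2 = 6.23 s
Total time = 7.27 + 7.00 + 6.23 = 20.5 s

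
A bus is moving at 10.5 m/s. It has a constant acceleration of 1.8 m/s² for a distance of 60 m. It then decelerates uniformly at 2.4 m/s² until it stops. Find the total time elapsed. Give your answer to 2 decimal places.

Phase 1 (accelerating): v₀ = 10.5 m/s, a = 1.8 m/s².
v² = v₀² + 2aΔx = 10.5² + 2·1.8·60 = 326 → v = 18.1 m/s
t = (v − v₀)/a = (18.1 − 10.5)/1.8 = 4.20 s

Phase 2 (decelerating): v₀ = 18.1 m/s, a = -2.4 m/s².
v = v₀ + at → t = (0 − 18.1) / -2.4 = 7.53 s
v² = v₀² + 2aΔx → Δx = (0² − 18.1²)/(2·-2.4) = 68.0 m
Total time = 4.20 + 7.53 = 11.7 s

11.73 s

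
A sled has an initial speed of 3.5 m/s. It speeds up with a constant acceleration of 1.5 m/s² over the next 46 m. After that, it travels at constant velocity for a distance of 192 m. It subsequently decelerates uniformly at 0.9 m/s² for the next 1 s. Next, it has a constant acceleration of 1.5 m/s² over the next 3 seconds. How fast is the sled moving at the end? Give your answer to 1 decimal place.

Phase 1 (accelerating): v₀ = 3.50 m/s, a = 1.5 m/s².
v² = v₀² + 2aΔx = 3.50² + 2·1.5·46 = 150 → v = 12.3 m/s
t = (v − v₀)/a = (12.3 − 3.50)/1.5 = 5.84 s

Phase 2 (constant speed): v₀ = 12.3 m/s, a = 0 m/s².
Constant speed: t = d/v = 192/12.3 = 15.7 s

Phase 3 (decelerating): v₀ = 12.3 m/s, a = -0.9 m/s².
v = v₀ + at = 12.3 + (-0.9)(1) = 11.4 m/s
Δx = v₀t + ½at² = 12.3·1 + 0.5·-0.9·1² = 11.8 m

Phase 4 (accelerating): v₀ = 11.4 m/s, a = 1.5 m/s².
v = v₀ + at = 11.4 + (1.5)(3) = 15.9 m/s
Δx = v₀t + ½at² = 11.4·3 + 0.5·1.5·3² = 40.8 m
Final speed = 15.9 m/s

15.9 m/s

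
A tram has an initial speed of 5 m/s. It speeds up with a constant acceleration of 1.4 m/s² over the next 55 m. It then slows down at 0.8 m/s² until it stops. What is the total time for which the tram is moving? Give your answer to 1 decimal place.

22.7 s

Phase 1 (accelerating): v₀ = 5.00 m/s, a = 1.4 m/s².
v² = v₀² + 2aΔx = 5.00² + 2·1.4·55 = 179 → v = 13.4 m/s
t = (v − v₀)/a = (13.4 − 5.00)/1.4 = 5.99 s

Phase 2 (decelerating): v₀ = 13.4 m/s, a = -0.8 m/s².
v = v₀ + at → t = (0 − 13.4) / -0.8 = 16.7 s
v² = v₀² + 2aΔx → Δx = (0² − 13.4²)/(2·-0.8) = 112 m
Total time = 5.99 + 16.7 = 22.7 s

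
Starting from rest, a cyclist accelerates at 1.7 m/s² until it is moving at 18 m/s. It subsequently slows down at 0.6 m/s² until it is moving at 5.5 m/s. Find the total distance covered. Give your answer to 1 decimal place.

Phase 1 (accelerating): v₀ = 0 m/s, a = 1.7 m/s².
v = v₀ + at → t = (18 − 0) / 1.7 = 10.6 s
v² = v₀² + 2aΔx → Δx = (18² − 0²)/(2·1.7) = 95.3 m

Phase 2 (decelerating): v₀ = 18.0 m/s, a = -0.6 m/s².
v = v₀ + at → t = (5.5 − 18.0) / -0.6 = 20.8 s
v² = v₀² + 2aΔx → Δx = (5.5² − 18.0²)/(2·-0.6) = 245 m
Total distance = 95.3 + 245 = 340 m

340.1 m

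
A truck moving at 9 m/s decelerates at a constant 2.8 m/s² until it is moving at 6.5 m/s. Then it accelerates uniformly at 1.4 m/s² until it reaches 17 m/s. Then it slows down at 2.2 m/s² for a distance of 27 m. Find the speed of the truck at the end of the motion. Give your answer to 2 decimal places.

13.05 m/s

Phase 1 (decelerating): v₀ = 9.00 m/s, a = -2.8 m/s².
v = v₀ + at → t = (6.5 − 9.00) / -2.8 = 0.893 s
v² = v₀² + 2aΔx → Δx = (6.5² − 9.00²)/(2·-2.8) = 6.92 m

Phase 2 (accelerating): v₀ = 6.50 m/s, a = 1.4 m/s².
v = v₀ + at → t = (17 − 6.50) / 1.4 = 7.50 s
v² = v₀² + 2aΔx → Δx = (17² − 6.50²)/(2·1.4) = 88.1 m

Phase 3 (decelerating): v₀ = 17.0 m/s, a = -2.2 m/s².
v² = v₀² + 2aΔx = 17.0² + 2·-2.2·27 = 170 → v = 13.0 m/s
t = (v − v₀)/a = (13.0 − 17.0)/-2.2 = 1.80 s
Final speed = 13.0 m/s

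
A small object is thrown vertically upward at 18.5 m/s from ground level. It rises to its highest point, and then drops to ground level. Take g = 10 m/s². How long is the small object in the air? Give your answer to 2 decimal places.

3.70 s

Phase 1 (rising): v₀ = 18.5 m/s, a = -10 m/s².
v = v₀ + at → t = (0 − 18.5) / -10 = 1.85 s
v² = v₀² + 2aΔx → Δx = (0² − 18.5²)/(2·-10) = 17.1 m

Phase 2 (falling): v₀ = 0 m/s, a = -10 m/s².
Falls 17.1 m from rest: t = √(2·17.1/10) = 1.85 s; v = g·t = 18.5 m/s.
Total time = 1.85 + 1.85 = 3.70 s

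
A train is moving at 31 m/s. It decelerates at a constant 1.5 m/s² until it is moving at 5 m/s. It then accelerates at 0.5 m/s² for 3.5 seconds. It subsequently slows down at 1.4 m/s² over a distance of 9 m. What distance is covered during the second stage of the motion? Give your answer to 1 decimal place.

20.6 m

Phase 1 (decelerating): v₀ = 31.0 m/s, a = -1.5 m/s².
v = v₀ + at → t = (5 − 31.0) / -1.5 = 17.3 s
v² = v₀² + 2aΔx → Δx = (5² − 31.0²)/(2·-1.5) = 312 m

Phase 2 (accelerating): v₀ = 5.00 m/s, a = 0.5 m/s².
v = v₀ + at = 5.00 + (0.5)(3.5) = 6.75 m/s
Δx = v₀t + ½at² = 5.00·3.5 + 0.5·0.5·3.5² = 20.6 m
Distance in phase 2 = 20.6 m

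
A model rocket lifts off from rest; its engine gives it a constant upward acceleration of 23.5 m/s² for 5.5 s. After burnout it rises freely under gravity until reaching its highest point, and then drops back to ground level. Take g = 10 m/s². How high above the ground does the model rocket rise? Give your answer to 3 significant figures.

1190 m

Phase 1 (powered ascent): v₀ = 0 m/s, a = 23.5 m/s².
v = v₀ + at = 0 + (23.5)(5.5) = 129 m/s
Δx = v₀t + ½at² = 0·5.5 + 0.5·23.5·5.5² = 355 m

Phase 2 (coasting upward): v₀ = 129 m/s, a = -10 m/s².
v = v₀ + at → t = (0 − 129) / -10 = 12.9 s
v² = v₀² + 2aΔx → Δx = (0² − 129²)/(2·-10) = 835 m
Maximum height = 355 + 835 = 1190 m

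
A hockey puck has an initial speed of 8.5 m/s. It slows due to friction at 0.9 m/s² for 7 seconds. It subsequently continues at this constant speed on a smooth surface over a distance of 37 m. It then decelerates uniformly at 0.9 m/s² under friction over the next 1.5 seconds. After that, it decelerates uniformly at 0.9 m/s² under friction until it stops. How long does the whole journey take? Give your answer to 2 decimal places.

Phase 1 (decelerating): v₀ = 8.50 m/s, a = -0.9 m/s².
v = v₀ + at = 8.50 + (-0.9)(7) = 2.20 m/s
Δx = v₀t + ½at² = 8.50·7 + 0.5·-0.9·7² = 37.5 m

Phase 2 (constant speed): v₀ = 2.20 m/s, a = 0 m/s².
Constant speed: t = d/v = 37/2.20 = 16.8 s

Phase 3 (decelerating): v₀ = 2.20 m/s, a = -0.9 m/s².
v = v₀ + at = 2.20 + (-0.9)(1.5) = 0.850 m/s
Δx = v₀t + ½at² = 2.20·1.5 + 0.5·-0.9·1.5² = 2.29 m

Phase 4 (decelerating): v₀ = 0.850 m/s, a = -0.9 m/s².
v = v₀ + at → t = (0 − 0.850) / -0.9 = 0.944 s
v² = v₀² + 2aΔx → Δx = (0² − 0.850²)/(2·-0.9) = 0.401 m
Total time = 7.00 + 16.8 + 1.50 + 0.944 = 26.3 s

26.26 s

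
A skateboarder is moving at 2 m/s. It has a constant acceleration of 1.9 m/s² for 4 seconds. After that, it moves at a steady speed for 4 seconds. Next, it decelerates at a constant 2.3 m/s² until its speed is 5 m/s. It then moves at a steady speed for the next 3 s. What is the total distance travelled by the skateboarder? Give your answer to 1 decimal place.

Phase 1 (accelerating): v₀ = 2.00 m/s, a = 1.9 m/s².
v = v₀ + at = 2.00 + (1.9)(4) = 9.60 m/s
Δx = v₀t + ½at² = 2.00·4 + 0.5·1.9·4² = 23.2 m

Phase 2 (constant speed): v₀ = 9.60 m/s, a = 0 m/s².
v = v₀ + at = 9.60 + (0)(4) = 9.60 m/s
Δx = v₀t + ½at² = 9.60·4 + 0.5·0·4² = 38.4 m

Phase 3 (decelerating): v₀ = 9.60 m/s, a = -2.3 m/s².
v = v₀ + at → t = (5 − 9.60) / -2.3 = 2.00 s
v² = v₀² + 2aΔx → Δx = (5² − 9.60²)/(2·-2.3) = 14.6 m

Phase 4 (constant speed): v₀ = 5.00 m/s, a = 0 m/s².
v = v₀ + at = 5.00 + (0)(3) = 5.00 m/s
Δx = v₀t + ½at² = 5.00·3 + 0.5·0·3² = 15.0 m
Total distance = 23.2 + 38.4 + 14.6 + 15.0 = 91.2 m

91.2 m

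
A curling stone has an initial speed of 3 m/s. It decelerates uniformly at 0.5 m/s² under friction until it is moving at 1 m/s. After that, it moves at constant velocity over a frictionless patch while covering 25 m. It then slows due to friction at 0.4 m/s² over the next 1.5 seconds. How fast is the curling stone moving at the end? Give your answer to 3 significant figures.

0.400 m/s

Phase 1 (decelerating): v₀ = 3.00 m/s, a = -0.5 m/s².
v = v₀ + at → t = (1 − 3.00) / -0.5 = 4.00 s
v² = v₀² + 2aΔx → Δx = (1² − 3.00²)/(2·-0.5) = 8.00 m

Phase 2 (constant speed): v₀ = 1.00 m/s, a = 0 m/s².
Constant speed: t = d/v = 25/1.00 = 25.0 s

Phase 3 (decelerating): v₀ = 1.00 m/s, a = -0.4 m/s².
v = v₀ + at = 1.00 + (-0.4)(1.5) = 0.400 m/s
Δx = v₀t + ½at² = 1.00·1.5 + 0.5·-0.4·1.5² = 1.05 m
Final speed = 0.400 m/s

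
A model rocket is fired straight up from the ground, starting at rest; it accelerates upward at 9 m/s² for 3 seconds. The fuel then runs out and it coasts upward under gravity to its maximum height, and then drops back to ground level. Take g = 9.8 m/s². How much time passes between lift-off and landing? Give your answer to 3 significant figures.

9.74 s

Phase 1 (powered ascent): v₀ = 0 m/s, a = 9 m/s².
v = v₀ + at = 0 + (9)(3) = 27.0 m/s
Δx = v₀t + ½at² = 0·3 + 0.5·9·3² = 40.5 m

Phase 2 (coasting upward): v₀ = 27.0 m/s, a = -9.8 m/s².
v = v₀ + at → t = (0 − 27.0) / -9.8 = 2.76 s
v² = v₀² + 2aΔx → Δx = (0² − 27.0²)/(2·-9.8) = 37.2 m

Phase 3 (free fall): v₀ = 0 m/s, a = -9.8 m/s².
Falls 77.7 m from rest: t = √(2·77.7/9.8) = 3.98 s; v = g·t = 39.0 m/s.
Total time = 3.00 + 2.76 + 3.98 = 9.74 s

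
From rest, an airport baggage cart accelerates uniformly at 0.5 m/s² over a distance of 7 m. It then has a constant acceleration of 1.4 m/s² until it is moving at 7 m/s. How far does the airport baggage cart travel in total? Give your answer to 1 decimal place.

22.0 m

Phase 1 (accelerating): v₀ = 0 m/s, a = 0.5 m/s².
v² = v₀² + 2aΔx = 0² + 2·0.5·7 = 7.00 → v = 2.65 m/s
t = (v − v₀)/a = (2.65 − 0)/0.5 = 5.29 s

Phase 2 (accelerating): v₀ = 2.65 m/s, a = 1.4 m/s².
v = v₀ + at → t = (7 − 2.65) / 1.4 = 3.11 s
v² = v₀² + 2aΔx → Δx = (7² − 2.65²)/(2·1.4) = 15.0 m
Total distance = 7.00 + 15.0 = 22.0 m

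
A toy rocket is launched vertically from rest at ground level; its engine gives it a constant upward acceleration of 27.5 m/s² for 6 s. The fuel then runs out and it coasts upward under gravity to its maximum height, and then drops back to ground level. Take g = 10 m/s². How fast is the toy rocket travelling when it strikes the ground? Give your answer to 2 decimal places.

192.68 m/s

Phase 1 (powered ascent): v₀ = 0 m/s, a = 27.5 m/s².
v = v₀ + at = 0 + (27.5)(6) = 165 m/s
Δx = v₀t + ½at² = 0·6 + 0.5·27.5·6² = 495 m

Phase 2 (coasting upward): v₀ = 165 m/s, a = -10 m/s².
v = v₀ + at → t = (0 − 165) / -10 = 16.5 s
v² = v₀² + 2aΔx → Δx = (0² − 165²)/(2·-10) = 1360 m

Phase 3 (free fall): v₀ = 0 m/s, a = -10 m/s².
Falls 1860 m from rest: t = √(2·1860/10) = 19.3 s; v = g·t = 193 m/s.
Impact speed = 193 m/s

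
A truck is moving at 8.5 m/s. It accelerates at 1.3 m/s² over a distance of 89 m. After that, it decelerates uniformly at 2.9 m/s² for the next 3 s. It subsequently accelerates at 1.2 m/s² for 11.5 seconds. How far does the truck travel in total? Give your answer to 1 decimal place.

307.9 m

Phase 1 (accelerating): v₀ = 8.50 m/s, a = 1.3 m/s².
v² = v₀² + 2aΔx = 8.50² + 2·1.3·89 = 304 → v = 17.4 m/s
t = (v − v₀)/a = (17.4 − 8.50)/1.3 = 6.87 s

Phase 2 (decelerating): v₀ = 17.4 m/s, a = -2.9 m/s².
v = v₀ + at = 17.4 + (-2.9)(3) = 8.73 m/s
Δx = v₀t + ½at² = 17.4·3 + 0.5·-2.9·3² = 39.2 m

Phase 3 (accelerating): v₀ = 8.73 m/s, a = 1.2 m/s².
v = v₀ + at = 8.73 + (1.2)(11.5) = 22.5 m/s
Δx = v₀t + ½at² = 8.73·11.5 + 0.5·1.2·11.5² = 180 m
Total distance = 89.0 + 39.2 + 180 = 308 m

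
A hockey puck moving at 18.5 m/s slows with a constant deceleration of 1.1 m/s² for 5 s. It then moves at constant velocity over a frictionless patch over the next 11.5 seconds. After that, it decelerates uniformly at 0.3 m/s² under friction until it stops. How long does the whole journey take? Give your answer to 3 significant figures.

Phase 1 (decelerating): v₀ = 18.5 m/s, a = -1.1 m/s².
v = v₀ + at = 18.5 + (-1.1)(5) = 13.0 m/s
Δx = v₀t + ½at² = 18.5·5 + 0.5·-1.1·5² = 78.8 m

Phase 2 (constant speed): v₀ = 13.0 m/s, a = 0 m/s².
v = v₀ + at = 13.0 + (0)(11.5) = 13.0 m/s
Δx = v₀t + ½at² = 13.0·11.5 + 0.5·0·11.5² = 150 m

Phase 3 (decelerating): v₀ = 13.0 m/s, a = -0.3 m/s².
v = v₀ + at → t = (0 − 13.0) / -0.3 = 43.3 s
v² = v₀² + 2aΔx → Δx = (0² − 13.0²)/(2·-0.3) = 282 m
Total time = 5.00 + 11.5 + 43.3 = 59.8 s

59.8 s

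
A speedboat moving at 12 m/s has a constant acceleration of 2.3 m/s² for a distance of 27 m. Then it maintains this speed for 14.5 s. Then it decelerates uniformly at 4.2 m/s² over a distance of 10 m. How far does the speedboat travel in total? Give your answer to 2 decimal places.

274.46 m

Phase 1 (accelerating): v₀ = 12.0 m/s, a = 2.3 m/s².
v² = v₀² + 2aΔx = 12.0² + 2·2.3·27 = 268 → v = 16.4 m/s
t = (v − v₀)/a = (16.4 − 12.0)/2.3 = 1.90 s

Phase 2 (constant speed): v₀ = 16.4 m/s, a = 0 m/s².
v = v₀ + at = 16.4 + (0)(14.5) = 16.4 m/s
Δx = v₀t + ½at² = 16.4·14.5 + 0.5·0·14.5² = 237 m

Phase 3 (decelerating): v₀ = 16.4 m/s, a = -4.2 m/s².
v² = v₀² + 2aΔx = 16.4² + 2·-4.2·10 = 184 → v = 13.6 m/s
t = (v − v₀)/a = (13.6 − 16.4)/-4.2 = 0.668 s
Total distance = 27.0 + 237 + 10.0 = 274 m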